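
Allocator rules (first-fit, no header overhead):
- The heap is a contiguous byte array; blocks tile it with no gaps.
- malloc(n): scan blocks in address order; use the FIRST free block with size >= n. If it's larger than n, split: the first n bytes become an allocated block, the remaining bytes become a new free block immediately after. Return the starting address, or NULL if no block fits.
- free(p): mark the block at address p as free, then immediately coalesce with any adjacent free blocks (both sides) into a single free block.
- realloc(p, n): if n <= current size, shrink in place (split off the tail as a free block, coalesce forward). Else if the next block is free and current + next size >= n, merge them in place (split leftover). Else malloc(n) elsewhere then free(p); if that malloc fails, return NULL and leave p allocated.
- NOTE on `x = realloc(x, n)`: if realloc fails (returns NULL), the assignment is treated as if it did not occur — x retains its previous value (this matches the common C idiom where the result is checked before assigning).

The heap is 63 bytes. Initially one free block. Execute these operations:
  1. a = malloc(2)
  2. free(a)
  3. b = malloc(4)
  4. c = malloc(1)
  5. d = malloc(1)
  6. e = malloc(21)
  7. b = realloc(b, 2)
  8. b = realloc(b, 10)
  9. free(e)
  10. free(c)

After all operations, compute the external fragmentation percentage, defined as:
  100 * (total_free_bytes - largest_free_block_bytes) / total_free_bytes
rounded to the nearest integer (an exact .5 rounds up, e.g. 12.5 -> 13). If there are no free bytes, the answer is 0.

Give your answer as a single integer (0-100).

Answer: 50

Derivation:
Op 1: a = malloc(2) -> a = 0; heap: [0-1 ALLOC][2-62 FREE]
Op 2: free(a) -> (freed a); heap: [0-62 FREE]
Op 3: b = malloc(4) -> b = 0; heap: [0-3 ALLOC][4-62 FREE]
Op 4: c = malloc(1) -> c = 4; heap: [0-3 ALLOC][4-4 ALLOC][5-62 FREE]
Op 5: d = malloc(1) -> d = 5; heap: [0-3 ALLOC][4-4 ALLOC][5-5 ALLOC][6-62 FREE]
Op 6: e = malloc(21) -> e = 6; heap: [0-3 ALLOC][4-4 ALLOC][5-5 ALLOC][6-26 ALLOC][27-62 FREE]
Op 7: b = realloc(b, 2) -> b = 0; heap: [0-1 ALLOC][2-3 FREE][4-4 ALLOC][5-5 ALLOC][6-26 ALLOC][27-62 FREE]
Op 8: b = realloc(b, 10) -> b = 27; heap: [0-3 FREE][4-4 ALLOC][5-5 ALLOC][6-26 ALLOC][27-36 ALLOC][37-62 FREE]
Op 9: free(e) -> (freed e); heap: [0-3 FREE][4-4 ALLOC][5-5 ALLOC][6-26 FREE][27-36 ALLOC][37-62 FREE]
Op 10: free(c) -> (freed c); heap: [0-4 FREE][5-5 ALLOC][6-26 FREE][27-36 ALLOC][37-62 FREE]
Free blocks: [5 21 26] total_free=52 largest=26 -> 100*(52-26)/52 = 2600/52 = 50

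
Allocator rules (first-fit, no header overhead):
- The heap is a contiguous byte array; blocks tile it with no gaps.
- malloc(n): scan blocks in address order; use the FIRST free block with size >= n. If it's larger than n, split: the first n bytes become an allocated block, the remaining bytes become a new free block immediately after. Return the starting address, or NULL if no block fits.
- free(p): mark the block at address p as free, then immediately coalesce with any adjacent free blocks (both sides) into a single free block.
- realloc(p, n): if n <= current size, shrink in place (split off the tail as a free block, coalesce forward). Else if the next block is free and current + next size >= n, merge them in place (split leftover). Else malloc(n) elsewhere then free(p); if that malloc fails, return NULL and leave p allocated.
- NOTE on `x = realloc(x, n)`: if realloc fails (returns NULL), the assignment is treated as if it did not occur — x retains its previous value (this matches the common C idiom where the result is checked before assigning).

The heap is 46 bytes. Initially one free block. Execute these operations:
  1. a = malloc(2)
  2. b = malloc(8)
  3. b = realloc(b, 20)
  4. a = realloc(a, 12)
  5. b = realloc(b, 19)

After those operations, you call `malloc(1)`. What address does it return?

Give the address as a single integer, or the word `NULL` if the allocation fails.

Answer: 0

Derivation:
Op 1: a = malloc(2) -> a = 0; heap: [0-1 ALLOC][2-45 FREE]
Op 2: b = malloc(8) -> b = 2; heap: [0-1 ALLOC][2-9 ALLOC][10-45 FREE]
Op 3: b = realloc(b, 20) -> b = 2; heap: [0-1 ALLOC][2-21 ALLOC][22-45 FREE]
Op 4: a = realloc(a, 12) -> a = 22; heap: [0-1 FREE][2-21 ALLOC][22-33 ALLOC][34-45 FREE]
Op 5: b = realloc(b, 19) -> b = 2; heap: [0-1 FREE][2-20 ALLOC][21-21 FREE][22-33 ALLOC][34-45 FREE]
malloc(1): first-fit scan over [0-1 FREE][2-20 ALLOC][21-21 FREE][22-33 ALLOC][34-45 FREE] -> 0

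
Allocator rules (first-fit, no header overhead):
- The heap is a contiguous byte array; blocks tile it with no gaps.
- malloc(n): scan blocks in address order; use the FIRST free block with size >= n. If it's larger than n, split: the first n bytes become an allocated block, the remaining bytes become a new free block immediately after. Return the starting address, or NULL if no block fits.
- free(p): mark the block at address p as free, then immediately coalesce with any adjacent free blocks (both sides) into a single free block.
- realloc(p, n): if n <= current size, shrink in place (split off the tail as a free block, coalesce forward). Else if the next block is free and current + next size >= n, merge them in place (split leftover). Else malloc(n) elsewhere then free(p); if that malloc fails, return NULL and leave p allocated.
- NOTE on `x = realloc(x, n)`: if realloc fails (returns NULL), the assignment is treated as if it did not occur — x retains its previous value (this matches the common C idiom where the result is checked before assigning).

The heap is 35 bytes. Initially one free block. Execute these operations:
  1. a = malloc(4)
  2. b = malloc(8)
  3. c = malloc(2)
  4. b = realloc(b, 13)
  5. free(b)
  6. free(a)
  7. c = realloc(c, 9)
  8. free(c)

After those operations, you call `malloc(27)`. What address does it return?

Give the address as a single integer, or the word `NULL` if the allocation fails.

Answer: 0

Derivation:
Op 1: a = malloc(4) -> a = 0; heap: [0-3 ALLOC][4-34 FREE]
Op 2: b = malloc(8) -> b = 4; heap: [0-3 ALLOC][4-11 ALLOC][12-34 FREE]
Op 3: c = malloc(2) -> c = 12; heap: [0-3 ALLOC][4-11 ALLOC][12-13 ALLOC][14-34 FREE]
Op 4: b = realloc(b, 13) -> b = 14; heap: [0-3 ALLOC][4-11 FREE][12-13 ALLOC][14-26 ALLOC][27-34 FREE]
Op 5: free(b) -> (freed b); heap: [0-3 ALLOC][4-11 FREE][12-13 ALLOC][14-34 FREE]
Op 6: free(a) -> (freed a); heap: [0-11 FREE][12-13 ALLOC][14-34 FREE]
Op 7: c = realloc(c, 9) -> c = 12; heap: [0-11 FREE][12-20 ALLOC][21-34 FREE]
Op 8: free(c) -> (freed c); heap: [0-34 FREE]
malloc(27): first-fit scan over [0-34 FREE] -> 0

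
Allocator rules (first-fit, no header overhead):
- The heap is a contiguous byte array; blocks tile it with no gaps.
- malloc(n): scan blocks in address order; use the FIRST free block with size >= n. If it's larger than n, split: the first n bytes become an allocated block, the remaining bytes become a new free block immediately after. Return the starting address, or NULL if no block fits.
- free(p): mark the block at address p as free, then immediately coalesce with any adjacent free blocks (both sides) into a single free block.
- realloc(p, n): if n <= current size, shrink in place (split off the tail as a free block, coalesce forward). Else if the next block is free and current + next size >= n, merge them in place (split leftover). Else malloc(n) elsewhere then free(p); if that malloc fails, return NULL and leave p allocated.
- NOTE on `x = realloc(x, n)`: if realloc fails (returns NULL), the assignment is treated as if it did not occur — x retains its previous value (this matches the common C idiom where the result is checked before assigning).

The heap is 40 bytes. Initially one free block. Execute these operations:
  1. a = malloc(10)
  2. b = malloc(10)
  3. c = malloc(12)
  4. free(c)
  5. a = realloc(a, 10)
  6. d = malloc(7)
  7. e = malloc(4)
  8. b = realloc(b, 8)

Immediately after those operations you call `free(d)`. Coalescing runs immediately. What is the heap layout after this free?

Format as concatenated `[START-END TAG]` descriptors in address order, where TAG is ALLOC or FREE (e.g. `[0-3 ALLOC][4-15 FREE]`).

Op 1: a = malloc(10) -> a = 0; heap: [0-9 ALLOC][10-39 FREE]
Op 2: b = malloc(10) -> b = 10; heap: [0-9 ALLOC][10-19 ALLOC][20-39 FREE]
Op 3: c = malloc(12) -> c = 20; heap: [0-9 ALLOC][10-19 ALLOC][20-31 ALLOC][32-39 FREE]
Op 4: free(c) -> (freed c); heap: [0-9 ALLOC][10-19 ALLOC][20-39 FREE]
Op 5: a = realloc(a, 10) -> a = 0; heap: [0-9 ALLOC][10-19 ALLOC][20-39 FREE]
Op 6: d = malloc(7) -> d = 20; heap: [0-9 ALLOC][10-19 ALLOC][20-26 ALLOC][27-39 FREE]
Op 7: e = malloc(4) -> e = 27; heap: [0-9 ALLOC][10-19 ALLOC][20-26 ALLOC][27-30 ALLOC][31-39 FREE]
Op 8: b = realloc(b, 8) -> b = 10; heap: [0-9 ALLOC][10-17 ALLOC][18-19 FREE][20-26 ALLOC][27-30 ALLOC][31-39 FREE]
free(d): d = 20 -> block [20-26 ALLOC]; mark free, coalesce with adjacent free neighbors -> [0-9 ALLOC][10-17 ALLOC][18-26 FREE][27-30 ALLOC][31-39 FREE]

Answer: [0-9 ALLOC][10-17 ALLOC][18-26 FREE][27-30 ALLOC][31-39 FREE]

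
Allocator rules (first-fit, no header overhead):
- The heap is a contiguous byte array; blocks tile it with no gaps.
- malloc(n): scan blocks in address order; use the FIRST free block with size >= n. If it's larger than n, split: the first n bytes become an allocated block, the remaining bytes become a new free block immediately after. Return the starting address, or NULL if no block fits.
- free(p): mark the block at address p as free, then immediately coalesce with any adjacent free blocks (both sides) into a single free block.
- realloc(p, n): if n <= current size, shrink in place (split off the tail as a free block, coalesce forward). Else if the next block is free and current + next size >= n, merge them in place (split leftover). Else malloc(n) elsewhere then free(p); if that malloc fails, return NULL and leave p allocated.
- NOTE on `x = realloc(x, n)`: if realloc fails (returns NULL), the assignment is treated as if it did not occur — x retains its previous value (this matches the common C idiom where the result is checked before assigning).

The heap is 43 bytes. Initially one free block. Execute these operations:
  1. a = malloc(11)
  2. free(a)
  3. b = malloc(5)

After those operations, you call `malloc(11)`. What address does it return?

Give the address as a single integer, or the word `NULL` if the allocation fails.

Op 1: a = malloc(11) -> a = 0; heap: [0-10 ALLOC][11-42 FREE]
Op 2: free(a) -> (freed a); heap: [0-42 FREE]
Op 3: b = malloc(5) -> b = 0; heap: [0-4 ALLOC][5-42 FREE]
malloc(11): first-fit scan over [0-4 ALLOC][5-42 FREE] -> 5

Answer: 5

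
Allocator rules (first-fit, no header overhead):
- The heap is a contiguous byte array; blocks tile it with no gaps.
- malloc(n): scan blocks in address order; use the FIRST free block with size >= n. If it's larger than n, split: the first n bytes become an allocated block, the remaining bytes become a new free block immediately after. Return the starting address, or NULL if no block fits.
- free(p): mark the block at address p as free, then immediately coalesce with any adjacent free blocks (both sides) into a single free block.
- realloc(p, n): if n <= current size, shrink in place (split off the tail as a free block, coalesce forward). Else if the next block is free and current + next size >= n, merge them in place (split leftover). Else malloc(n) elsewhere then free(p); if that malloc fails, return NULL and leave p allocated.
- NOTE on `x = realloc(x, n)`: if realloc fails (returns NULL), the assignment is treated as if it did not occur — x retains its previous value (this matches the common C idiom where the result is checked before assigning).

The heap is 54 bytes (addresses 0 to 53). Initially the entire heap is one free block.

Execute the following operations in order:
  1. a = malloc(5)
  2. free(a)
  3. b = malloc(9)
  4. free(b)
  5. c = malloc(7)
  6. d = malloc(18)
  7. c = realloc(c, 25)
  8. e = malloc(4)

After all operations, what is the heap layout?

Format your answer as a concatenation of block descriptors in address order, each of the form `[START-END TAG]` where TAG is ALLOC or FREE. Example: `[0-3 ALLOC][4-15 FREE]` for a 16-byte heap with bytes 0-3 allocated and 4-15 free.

Answer: [0-3 ALLOC][4-6 FREE][7-24 ALLOC][25-49 ALLOC][50-53 FREE]

Derivation:
Op 1: a = malloc(5) -> a = 0; heap: [0-4 ALLOC][5-53 FREE]
Op 2: free(a) -> (freed a); heap: [0-53 FREE]
Op 3: b = malloc(9) -> b = 0; heap: [0-8 ALLOC][9-53 FREE]
Op 4: free(b) -> (freed b); heap: [0-53 FREE]
Op 5: c = malloc(7) -> c = 0; heap: [0-6 ALLOC][7-53 FREE]
Op 6: d = malloc(18) -> d = 7; heap: [0-6 ALLOC][7-24 ALLOC][25-53 FREE]
Op 7: c = realloc(c, 25) -> c = 25; heap: [0-6 FREE][7-24 ALLOC][25-49 ALLOC][50-53 FREE]
Op 8: e = malloc(4) -> e = 0; heap: [0-3 ALLOC][4-6 FREE][7-24 ALLOC][25-49 ALLOC][50-53 FREE]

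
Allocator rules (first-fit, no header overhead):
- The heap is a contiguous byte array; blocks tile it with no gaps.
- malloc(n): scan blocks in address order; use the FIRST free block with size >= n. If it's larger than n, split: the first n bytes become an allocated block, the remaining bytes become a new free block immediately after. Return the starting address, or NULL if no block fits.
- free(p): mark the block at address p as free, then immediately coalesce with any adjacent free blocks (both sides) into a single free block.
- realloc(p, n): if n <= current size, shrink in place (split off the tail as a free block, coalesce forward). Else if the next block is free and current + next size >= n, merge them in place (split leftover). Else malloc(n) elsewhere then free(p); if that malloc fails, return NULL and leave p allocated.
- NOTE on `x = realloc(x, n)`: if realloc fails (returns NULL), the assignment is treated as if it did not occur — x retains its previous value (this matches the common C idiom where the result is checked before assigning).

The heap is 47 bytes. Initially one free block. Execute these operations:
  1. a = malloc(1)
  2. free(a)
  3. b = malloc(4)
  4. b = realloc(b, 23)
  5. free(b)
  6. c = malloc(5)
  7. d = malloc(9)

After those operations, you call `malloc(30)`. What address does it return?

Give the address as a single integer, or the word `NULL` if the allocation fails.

Op 1: a = malloc(1) -> a = 0; heap: [0-0 ALLOC][1-46 FREE]
Op 2: free(a) -> (freed a); heap: [0-46 FREE]
Op 3: b = malloc(4) -> b = 0; heap: [0-3 ALLOC][4-46 FREE]
Op 4: b = realloc(b, 23) -> b = 0; heap: [0-22 ALLOC][23-46 FREE]
Op 5: free(b) -> (freed b); heap: [0-46 FREE]
Op 6: c = malloc(5) -> c = 0; heap: [0-4 ALLOC][5-46 FREE]
Op 7: d = malloc(9) -> d = 5; heap: [0-4 ALLOC][5-13 ALLOC][14-46 FREE]
malloc(30): first-fit scan over [0-4 ALLOC][5-13 ALLOC][14-46 FREE] -> 14

Answer: 14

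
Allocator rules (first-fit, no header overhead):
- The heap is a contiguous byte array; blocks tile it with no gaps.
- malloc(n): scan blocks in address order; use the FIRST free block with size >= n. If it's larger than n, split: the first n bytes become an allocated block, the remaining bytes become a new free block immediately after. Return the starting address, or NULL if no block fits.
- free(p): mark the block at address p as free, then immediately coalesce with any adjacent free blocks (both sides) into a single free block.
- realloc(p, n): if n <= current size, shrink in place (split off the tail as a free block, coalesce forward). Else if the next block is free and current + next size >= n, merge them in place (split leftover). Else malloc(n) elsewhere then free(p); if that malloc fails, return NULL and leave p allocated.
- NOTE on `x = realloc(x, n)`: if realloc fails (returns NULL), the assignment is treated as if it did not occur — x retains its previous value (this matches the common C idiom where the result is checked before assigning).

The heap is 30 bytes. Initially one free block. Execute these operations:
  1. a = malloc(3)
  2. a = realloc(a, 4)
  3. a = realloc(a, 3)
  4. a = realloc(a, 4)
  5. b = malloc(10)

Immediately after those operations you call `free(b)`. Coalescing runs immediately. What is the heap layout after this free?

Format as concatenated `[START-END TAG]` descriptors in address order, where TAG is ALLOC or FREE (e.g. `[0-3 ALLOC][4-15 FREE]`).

Op 1: a = malloc(3) -> a = 0; heap: [0-2 ALLOC][3-29 FREE]
Op 2: a = realloc(a, 4) -> a = 0; heap: [0-3 ALLOC][4-29 FREE]
Op 3: a = realloc(a, 3) -> a = 0; heap: [0-2 ALLOC][3-29 FREE]
Op 4: a = realloc(a, 4) -> a = 0; heap: [0-3 ALLOC][4-29 FREE]
Op 5: b = malloc(10) -> b = 4; heap: [0-3 ALLOC][4-13 ALLOC][14-29 FREE]
free(b): b = 4 -> block [4-13 ALLOC]; mark free, coalesce with adjacent free neighbors -> [0-3 ALLOC][4-29 FREE]

Answer: [0-3 ALLOC][4-29 FREE]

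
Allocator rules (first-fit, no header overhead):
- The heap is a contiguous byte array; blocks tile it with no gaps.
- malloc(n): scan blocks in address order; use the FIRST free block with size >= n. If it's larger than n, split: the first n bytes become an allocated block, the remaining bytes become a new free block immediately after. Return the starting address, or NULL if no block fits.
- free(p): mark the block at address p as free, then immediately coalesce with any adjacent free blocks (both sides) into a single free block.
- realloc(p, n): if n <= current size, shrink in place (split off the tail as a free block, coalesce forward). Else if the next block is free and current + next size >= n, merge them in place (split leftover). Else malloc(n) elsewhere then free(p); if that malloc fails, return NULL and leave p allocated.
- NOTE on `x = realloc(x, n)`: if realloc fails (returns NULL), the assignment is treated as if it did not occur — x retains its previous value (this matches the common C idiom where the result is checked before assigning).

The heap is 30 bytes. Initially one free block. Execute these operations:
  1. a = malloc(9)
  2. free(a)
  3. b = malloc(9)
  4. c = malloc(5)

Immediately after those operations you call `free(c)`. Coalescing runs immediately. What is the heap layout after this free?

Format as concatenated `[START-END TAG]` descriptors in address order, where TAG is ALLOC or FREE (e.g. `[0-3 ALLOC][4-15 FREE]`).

Answer: [0-8 ALLOC][9-29 FREE]

Derivation:
Op 1: a = malloc(9) -> a = 0; heap: [0-8 ALLOC][9-29 FREE]
Op 2: free(a) -> (freed a); heap: [0-29 FREE]
Op 3: b = malloc(9) -> b = 0; heap: [0-8 ALLOC][9-29 FREE]
Op 4: c = malloc(5) -> c = 9; heap: [0-8 ALLOC][9-13 ALLOC][14-29 FREE]
free(c): c = 9 -> block [9-13 ALLOC]; mark free, coalesce with adjacent free neighbors -> [0-8 ALLOC][9-29 FREE]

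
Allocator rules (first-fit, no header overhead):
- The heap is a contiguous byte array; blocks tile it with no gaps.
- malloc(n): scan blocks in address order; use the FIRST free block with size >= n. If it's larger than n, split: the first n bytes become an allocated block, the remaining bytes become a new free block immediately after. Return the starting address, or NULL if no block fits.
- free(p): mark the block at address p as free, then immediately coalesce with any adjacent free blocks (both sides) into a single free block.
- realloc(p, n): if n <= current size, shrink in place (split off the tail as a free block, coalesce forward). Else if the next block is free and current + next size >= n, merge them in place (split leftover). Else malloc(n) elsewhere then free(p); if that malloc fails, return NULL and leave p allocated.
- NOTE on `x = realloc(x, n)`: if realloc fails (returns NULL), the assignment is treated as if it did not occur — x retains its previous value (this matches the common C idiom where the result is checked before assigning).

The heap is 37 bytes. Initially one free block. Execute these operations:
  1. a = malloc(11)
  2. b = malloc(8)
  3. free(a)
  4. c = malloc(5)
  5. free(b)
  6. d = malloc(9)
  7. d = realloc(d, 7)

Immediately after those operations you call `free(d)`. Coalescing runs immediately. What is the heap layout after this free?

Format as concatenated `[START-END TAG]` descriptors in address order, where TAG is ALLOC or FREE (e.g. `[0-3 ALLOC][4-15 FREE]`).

Op 1: a = malloc(11) -> a = 0; heap: [0-10 ALLOC][11-36 FREE]
Op 2: b = malloc(8) -> b = 11; heap: [0-10 ALLOC][11-18 ALLOC][19-36 FREE]
Op 3: free(a) -> (freed a); heap: [0-10 FREE][11-18 ALLOC][19-36 FREE]
Op 4: c = malloc(5) -> c = 0; heap: [0-4 ALLOC][5-10 FREE][11-18 ALLOC][19-36 FREE]
Op 5: free(b) -> (freed b); heap: [0-4 ALLOC][5-36 FREE]
Op 6: d = malloc(9) -> d = 5; heap: [0-4 ALLOC][5-13 ALLOC][14-36 FREE]
Op 7: d = realloc(d, 7) -> d = 5; heap: [0-4 ALLOC][5-11 ALLOC][12-36 FREE]
free(d): d = 5 -> block [5-11 ALLOC]; mark free, coalesce with adjacent free neighbors -> [0-4 ALLOC][5-36 FREE]

Answer: [0-4 ALLOC][5-36 FREE]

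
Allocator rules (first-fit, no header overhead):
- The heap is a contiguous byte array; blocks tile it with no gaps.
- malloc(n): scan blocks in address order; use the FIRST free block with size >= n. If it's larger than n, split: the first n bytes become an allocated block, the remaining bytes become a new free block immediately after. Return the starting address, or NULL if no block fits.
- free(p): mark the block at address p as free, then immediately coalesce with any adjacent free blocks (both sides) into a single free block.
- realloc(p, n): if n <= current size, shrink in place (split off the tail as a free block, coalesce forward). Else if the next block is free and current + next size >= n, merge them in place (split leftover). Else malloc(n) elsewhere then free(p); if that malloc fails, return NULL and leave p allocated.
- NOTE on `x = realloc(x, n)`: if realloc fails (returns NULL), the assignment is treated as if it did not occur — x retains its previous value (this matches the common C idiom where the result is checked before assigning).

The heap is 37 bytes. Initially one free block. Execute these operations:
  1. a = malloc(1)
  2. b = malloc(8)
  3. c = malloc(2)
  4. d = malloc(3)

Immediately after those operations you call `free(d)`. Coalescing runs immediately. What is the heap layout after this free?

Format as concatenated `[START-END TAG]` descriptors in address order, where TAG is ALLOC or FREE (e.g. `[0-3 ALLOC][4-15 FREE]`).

Answer: [0-0 ALLOC][1-8 ALLOC][9-10 ALLOC][11-36 FREE]

Derivation:
Op 1: a = malloc(1) -> a = 0; heap: [0-0 ALLOC][1-36 FREE]
Op 2: b = malloc(8) -> b = 1; heap: [0-0 ALLOC][1-8 ALLOC][9-36 FREE]
Op 3: c = malloc(2) -> c = 9; heap: [0-0 ALLOC][1-8 ALLOC][9-10 ALLOC][11-36 FREE]
Op 4: d = malloc(3) -> d = 11; heap: [0-0 ALLOC][1-8 ALLOC][9-10 ALLOC][11-13 ALLOC][14-36 FREE]
free(d): d = 11 -> block [11-13 ALLOC]; mark free, coalesce with adjacent free neighbors -> [0-0 ALLOC][1-8 ALLOC][9-10 ALLOC][11-36 FREE]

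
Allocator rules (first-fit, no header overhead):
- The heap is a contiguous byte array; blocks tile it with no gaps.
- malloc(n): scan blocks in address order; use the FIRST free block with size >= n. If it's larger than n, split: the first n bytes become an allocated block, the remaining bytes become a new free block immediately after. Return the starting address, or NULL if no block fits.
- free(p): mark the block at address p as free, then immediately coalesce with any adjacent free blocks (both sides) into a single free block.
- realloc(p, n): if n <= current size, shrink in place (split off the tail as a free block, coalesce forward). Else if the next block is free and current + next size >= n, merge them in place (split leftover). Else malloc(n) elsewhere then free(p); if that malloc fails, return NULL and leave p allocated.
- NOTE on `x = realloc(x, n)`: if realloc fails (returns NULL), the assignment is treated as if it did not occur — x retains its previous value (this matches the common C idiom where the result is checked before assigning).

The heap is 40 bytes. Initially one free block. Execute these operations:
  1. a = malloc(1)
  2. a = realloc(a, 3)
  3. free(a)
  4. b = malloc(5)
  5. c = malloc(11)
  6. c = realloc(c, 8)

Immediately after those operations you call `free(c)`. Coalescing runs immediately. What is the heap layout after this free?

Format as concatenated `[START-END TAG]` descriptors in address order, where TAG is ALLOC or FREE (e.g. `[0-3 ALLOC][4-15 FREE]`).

Answer: [0-4 ALLOC][5-39 FREE]

Derivation:
Op 1: a = malloc(1) -> a = 0; heap: [0-0 ALLOC][1-39 FREE]
Op 2: a = realloc(a, 3) -> a = 0; heap: [0-2 ALLOC][3-39 FREE]
Op 3: free(a) -> (freed a); heap: [0-39 FREE]
Op 4: b = malloc(5) -> b = 0; heap: [0-4 ALLOC][5-39 FREE]
Op 5: c = malloc(11) -> c = 5; heap: [0-4 ALLOC][5-15 ALLOC][16-39 FREE]
Op 6: c = realloc(c, 8) -> c = 5; heap: [0-4 ALLOC][5-12 ALLOC][13-39 FREE]
free(c): c = 5 -> block [5-12 ALLOC]; mark free, coalesce with adjacent free neighbors -> [0-4 ALLOC][5-39 FREE]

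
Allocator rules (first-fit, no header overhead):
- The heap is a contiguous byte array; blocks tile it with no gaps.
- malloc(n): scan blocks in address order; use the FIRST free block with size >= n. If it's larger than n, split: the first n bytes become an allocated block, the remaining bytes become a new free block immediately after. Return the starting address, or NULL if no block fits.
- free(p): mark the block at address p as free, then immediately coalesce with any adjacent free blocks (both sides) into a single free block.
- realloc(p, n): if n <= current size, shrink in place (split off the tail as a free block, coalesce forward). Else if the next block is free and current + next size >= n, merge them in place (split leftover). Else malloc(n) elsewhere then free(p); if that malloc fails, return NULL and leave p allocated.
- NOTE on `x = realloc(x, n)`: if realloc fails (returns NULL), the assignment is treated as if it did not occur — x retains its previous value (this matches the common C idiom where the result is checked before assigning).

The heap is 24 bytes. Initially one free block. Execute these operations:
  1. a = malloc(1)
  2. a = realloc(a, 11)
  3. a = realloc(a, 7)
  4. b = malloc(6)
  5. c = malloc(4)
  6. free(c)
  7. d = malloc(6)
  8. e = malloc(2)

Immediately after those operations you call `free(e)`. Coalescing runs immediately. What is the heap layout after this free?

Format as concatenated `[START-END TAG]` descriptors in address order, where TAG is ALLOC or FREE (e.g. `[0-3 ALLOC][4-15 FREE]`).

Answer: [0-6 ALLOC][7-12 ALLOC][13-18 ALLOC][19-23 FREE]

Derivation:
Op 1: a = malloc(1) -> a = 0; heap: [0-0 ALLOC][1-23 FREE]
Op 2: a = realloc(a, 11) -> a = 0; heap: [0-10 ALLOC][11-23 FREE]
Op 3: a = realloc(a, 7) -> a = 0; heap: [0-6 ALLOC][7-23 FREE]
Op 4: b = malloc(6) -> b = 7; heap: [0-6 ALLOC][7-12 ALLOC][13-23 FREE]
Op 5: c = malloc(4) -> c = 13; heap: [0-6 ALLOC][7-12 ALLOC][13-16 ALLOC][17-23 FREE]
Op 6: free(c) -> (freed c); heap: [0-6 ALLOC][7-12 ALLOC][13-23 FREE]
Op 7: d = malloc(6) -> d = 13; heap: [0-6 ALLOC][7-12 ALLOC][13-18 ALLOC][19-23 FREE]
Op 8: e = malloc(2) -> e = 19; heap: [0-6 ALLOC][7-12 ALLOC][13-18 ALLOC][19-20 ALLOC][21-23 FREE]
free(e): e = 19 -> block [19-20 ALLOC]; mark free, coalesce with adjacent free neighbors -> [0-6 ALLOC][7-12 ALLOC][13-18 ALLOC][19-23 FREE]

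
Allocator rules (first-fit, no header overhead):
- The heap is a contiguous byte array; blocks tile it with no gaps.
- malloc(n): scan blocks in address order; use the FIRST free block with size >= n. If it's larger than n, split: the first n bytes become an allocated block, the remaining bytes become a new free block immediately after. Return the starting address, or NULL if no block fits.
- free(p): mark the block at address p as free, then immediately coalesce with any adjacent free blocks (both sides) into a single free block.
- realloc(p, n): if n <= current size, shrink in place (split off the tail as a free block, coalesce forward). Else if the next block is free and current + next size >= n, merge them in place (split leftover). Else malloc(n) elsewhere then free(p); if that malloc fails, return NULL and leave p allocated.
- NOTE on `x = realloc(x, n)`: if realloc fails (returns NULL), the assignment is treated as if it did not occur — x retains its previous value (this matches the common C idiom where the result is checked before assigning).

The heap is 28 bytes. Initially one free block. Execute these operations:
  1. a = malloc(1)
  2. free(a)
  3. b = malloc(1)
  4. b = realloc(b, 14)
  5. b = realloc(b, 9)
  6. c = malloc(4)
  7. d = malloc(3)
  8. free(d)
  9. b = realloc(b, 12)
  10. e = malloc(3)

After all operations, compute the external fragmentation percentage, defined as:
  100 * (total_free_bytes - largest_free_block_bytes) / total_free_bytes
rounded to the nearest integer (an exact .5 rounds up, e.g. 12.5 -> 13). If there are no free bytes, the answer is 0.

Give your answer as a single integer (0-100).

Answer: 33

Derivation:
Op 1: a = malloc(1) -> a = 0; heap: [0-0 ALLOC][1-27 FREE]
Op 2: free(a) -> (freed a); heap: [0-27 FREE]
Op 3: b = malloc(1) -> b = 0; heap: [0-0 ALLOC][1-27 FREE]
Op 4: b = realloc(b, 14) -> b = 0; heap: [0-13 ALLOC][14-27 FREE]
Op 5: b = realloc(b, 9) -> b = 0; heap: [0-8 ALLOC][9-27 FREE]
Op 6: c = malloc(4) -> c = 9; heap: [0-8 ALLOC][9-12 ALLOC][13-27 FREE]
Op 7: d = malloc(3) -> d = 13; heap: [0-8 ALLOC][9-12 ALLOC][13-15 ALLOC][16-27 FREE]
Op 8: free(d) -> (freed d); heap: [0-8 ALLOC][9-12 ALLOC][13-27 FREE]
Op 9: b = realloc(b, 12) -> b = 13; heap: [0-8 FREE][9-12 ALLOC][13-24 ALLOC][25-27 FREE]
Op 10: e = malloc(3) -> e = 0; heap: [0-2 ALLOC][3-8 FREE][9-12 ALLOC][13-24 ALLOC][25-27 FREE]
Free blocks: [6 3] total_free=9 largest=6 -> 100*(9-6)/9 = 300/9 ≈ 33.333 -> rounds to 33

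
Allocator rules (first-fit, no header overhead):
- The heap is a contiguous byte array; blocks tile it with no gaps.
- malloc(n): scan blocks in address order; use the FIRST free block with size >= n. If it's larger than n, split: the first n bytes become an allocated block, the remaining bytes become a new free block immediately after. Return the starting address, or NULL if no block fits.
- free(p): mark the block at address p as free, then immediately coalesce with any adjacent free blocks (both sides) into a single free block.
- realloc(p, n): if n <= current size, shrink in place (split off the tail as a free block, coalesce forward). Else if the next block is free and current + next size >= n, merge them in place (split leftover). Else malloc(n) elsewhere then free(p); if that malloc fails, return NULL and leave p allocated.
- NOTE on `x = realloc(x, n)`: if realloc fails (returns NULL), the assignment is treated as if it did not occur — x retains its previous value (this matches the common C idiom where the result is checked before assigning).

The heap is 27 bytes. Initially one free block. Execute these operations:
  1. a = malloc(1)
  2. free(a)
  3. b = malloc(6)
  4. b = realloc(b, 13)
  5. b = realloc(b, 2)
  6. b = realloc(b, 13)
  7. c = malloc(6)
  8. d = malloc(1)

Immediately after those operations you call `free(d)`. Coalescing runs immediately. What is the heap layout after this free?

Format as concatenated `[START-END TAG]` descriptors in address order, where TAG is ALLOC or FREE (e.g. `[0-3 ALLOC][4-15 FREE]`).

Op 1: a = malloc(1) -> a = 0; heap: [0-0 ALLOC][1-26 FREE]
Op 2: free(a) -> (freed a); heap: [0-26 FREE]
Op 3: b = malloc(6) -> b = 0; heap: [0-5 ALLOC][6-26 FREE]
Op 4: b = realloc(b, 13) -> b = 0; heap: [0-12 ALLOC][13-26 FREE]
Op 5: b = realloc(b, 2) -> b = 0; heap: [0-1 ALLOC][2-26 FREE]
Op 6: b = realloc(b, 13) -> b = 0; heap: [0-12 ALLOC][13-26 FREE]
Op 7: c = malloc(6) -> c = 13; heap: [0-12 ALLOC][13-18 ALLOC][19-26 FREE]
Op 8: d = malloc(1) -> d = 19; heap: [0-12 ALLOC][13-18 ALLOC][19-19 ALLOC][20-26 FREE]
free(d): d = 19 -> block [19-19 ALLOC]; mark free, coalesce with adjacent free neighbors -> [0-12 ALLOC][13-18 ALLOC][19-26 FREE]

Answer: [0-12 ALLOC][13-18 ALLOC][19-26 FREE]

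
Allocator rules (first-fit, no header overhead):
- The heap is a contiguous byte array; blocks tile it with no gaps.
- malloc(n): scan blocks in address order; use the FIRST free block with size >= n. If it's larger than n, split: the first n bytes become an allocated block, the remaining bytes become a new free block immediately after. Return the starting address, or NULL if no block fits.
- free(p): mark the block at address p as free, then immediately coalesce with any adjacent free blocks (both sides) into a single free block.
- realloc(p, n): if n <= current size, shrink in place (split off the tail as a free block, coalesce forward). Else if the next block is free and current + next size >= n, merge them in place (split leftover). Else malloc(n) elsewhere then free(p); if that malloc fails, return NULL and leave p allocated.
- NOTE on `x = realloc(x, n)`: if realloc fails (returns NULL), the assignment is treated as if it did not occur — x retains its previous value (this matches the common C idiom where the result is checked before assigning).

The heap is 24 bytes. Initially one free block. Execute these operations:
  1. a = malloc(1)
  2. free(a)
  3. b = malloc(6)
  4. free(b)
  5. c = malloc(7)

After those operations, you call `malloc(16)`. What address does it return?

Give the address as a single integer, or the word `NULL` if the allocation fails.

Op 1: a = malloc(1) -> a = 0; heap: [0-0 ALLOC][1-23 FREE]
Op 2: free(a) -> (freed a); heap: [0-23 FREE]
Op 3: b = malloc(6) -> b = 0; heap: [0-5 ALLOC][6-23 FREE]
Op 4: free(b) -> (freed b); heap: [0-23 FREE]
Op 5: c = malloc(7) -> c = 0; heap: [0-6 ALLOC][7-23 FREE]
malloc(16): first-fit scan over [0-6 ALLOC][7-23 FREE] -> 7

Answer: 7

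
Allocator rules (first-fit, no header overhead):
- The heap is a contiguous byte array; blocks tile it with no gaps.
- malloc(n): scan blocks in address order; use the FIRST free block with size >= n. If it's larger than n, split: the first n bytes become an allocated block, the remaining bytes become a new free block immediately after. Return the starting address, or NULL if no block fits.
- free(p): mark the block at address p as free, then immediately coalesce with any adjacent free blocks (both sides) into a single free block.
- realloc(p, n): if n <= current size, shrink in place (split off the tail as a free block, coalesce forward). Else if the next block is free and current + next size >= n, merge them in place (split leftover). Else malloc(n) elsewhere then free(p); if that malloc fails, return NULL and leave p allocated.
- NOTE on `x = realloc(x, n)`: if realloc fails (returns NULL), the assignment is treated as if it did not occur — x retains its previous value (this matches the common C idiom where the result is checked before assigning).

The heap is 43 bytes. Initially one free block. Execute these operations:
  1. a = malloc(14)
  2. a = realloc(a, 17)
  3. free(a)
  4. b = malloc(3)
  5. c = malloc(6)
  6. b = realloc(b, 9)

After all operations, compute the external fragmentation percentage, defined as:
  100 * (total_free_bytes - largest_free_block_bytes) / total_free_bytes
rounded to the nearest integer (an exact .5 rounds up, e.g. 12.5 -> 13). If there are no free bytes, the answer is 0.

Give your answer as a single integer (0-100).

Answer: 11

Derivation:
Op 1: a = malloc(14) -> a = 0; heap: [0-13 ALLOC][14-42 FREE]
Op 2: a = realloc(a, 17) -> a = 0; heap: [0-16 ALLOC][17-42 FREE]
Op 3: free(a) -> (freed a); heap: [0-42 FREE]
Op 4: b = malloc(3) -> b = 0; heap: [0-2 ALLOC][3-42 FREE]
Op 5: c = malloc(6) -> c = 3; heap: [0-2 ALLOC][3-8 ALLOC][9-42 FREE]
Op 6: b = realloc(b, 9) -> b = 9; heap: [0-2 FREE][3-8 ALLOC][9-17 ALLOC][18-42 FREE]
Free blocks: [3 25] total_free=28 largest=25 -> 100*(28-25)/28 = 300/28 ≈ 10.714 -> rounds to 11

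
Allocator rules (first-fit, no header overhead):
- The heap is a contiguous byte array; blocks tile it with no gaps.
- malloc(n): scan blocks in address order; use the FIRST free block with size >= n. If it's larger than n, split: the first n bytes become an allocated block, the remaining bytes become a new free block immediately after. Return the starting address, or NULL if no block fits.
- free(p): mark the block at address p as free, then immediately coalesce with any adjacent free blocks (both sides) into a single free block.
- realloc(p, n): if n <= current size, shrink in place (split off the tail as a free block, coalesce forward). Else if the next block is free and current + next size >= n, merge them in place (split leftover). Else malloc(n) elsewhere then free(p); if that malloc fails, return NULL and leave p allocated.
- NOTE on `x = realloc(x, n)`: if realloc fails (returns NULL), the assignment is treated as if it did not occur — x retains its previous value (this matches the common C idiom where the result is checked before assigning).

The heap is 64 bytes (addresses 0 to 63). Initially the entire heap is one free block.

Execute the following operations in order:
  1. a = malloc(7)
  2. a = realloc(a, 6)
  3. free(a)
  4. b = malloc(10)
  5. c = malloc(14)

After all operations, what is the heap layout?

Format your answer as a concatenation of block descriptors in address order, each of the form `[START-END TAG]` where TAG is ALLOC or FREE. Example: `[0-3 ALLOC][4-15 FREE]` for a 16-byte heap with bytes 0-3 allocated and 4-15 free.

Answer: [0-9 ALLOC][10-23 ALLOC][24-63 FREE]

Derivation:
Op 1: a = malloc(7) -> a = 0; heap: [0-6 ALLOC][7-63 FREE]
Op 2: a = realloc(a, 6) -> a = 0; heap: [0-5 ALLOC][6-63 FREE]
Op 3: free(a) -> (freed a); heap: [0-63 FREE]
Op 4: b = malloc(10) -> b = 0; heap: [0-9 ALLOC][10-63 FREE]
Op 5: c = malloc(14) -> c = 10; heap: [0-9 ALLOC][10-23 ALLOC][24-63 FREE]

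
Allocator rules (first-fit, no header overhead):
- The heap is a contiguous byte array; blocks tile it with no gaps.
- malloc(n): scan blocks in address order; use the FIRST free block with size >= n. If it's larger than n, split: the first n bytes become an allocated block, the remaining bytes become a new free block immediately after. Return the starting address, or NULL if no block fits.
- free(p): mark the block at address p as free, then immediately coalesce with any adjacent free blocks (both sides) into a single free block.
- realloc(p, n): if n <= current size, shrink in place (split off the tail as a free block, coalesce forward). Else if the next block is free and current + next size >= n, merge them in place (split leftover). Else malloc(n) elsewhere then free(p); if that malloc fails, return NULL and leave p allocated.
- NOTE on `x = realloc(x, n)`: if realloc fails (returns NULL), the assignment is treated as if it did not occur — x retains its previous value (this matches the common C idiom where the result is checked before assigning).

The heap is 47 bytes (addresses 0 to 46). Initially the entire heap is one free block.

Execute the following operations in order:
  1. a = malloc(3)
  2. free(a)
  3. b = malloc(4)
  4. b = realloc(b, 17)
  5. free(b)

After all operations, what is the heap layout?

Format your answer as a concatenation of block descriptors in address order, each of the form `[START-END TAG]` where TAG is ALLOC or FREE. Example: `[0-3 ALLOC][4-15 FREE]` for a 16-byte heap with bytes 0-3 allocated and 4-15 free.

Op 1: a = malloc(3) -> a = 0; heap: [0-2 ALLOC][3-46 FREE]
Op 2: free(a) -> (freed a); heap: [0-46 FREE]
Op 3: b = malloc(4) -> b = 0; heap: [0-3 ALLOC][4-46 FREE]
Op 4: b = realloc(b, 17) -> b = 0; heap: [0-16 ALLOC][17-46 FREE]
Op 5: free(b) -> (freed b); heap: [0-46 FREE]

Answer: [0-46 FREE]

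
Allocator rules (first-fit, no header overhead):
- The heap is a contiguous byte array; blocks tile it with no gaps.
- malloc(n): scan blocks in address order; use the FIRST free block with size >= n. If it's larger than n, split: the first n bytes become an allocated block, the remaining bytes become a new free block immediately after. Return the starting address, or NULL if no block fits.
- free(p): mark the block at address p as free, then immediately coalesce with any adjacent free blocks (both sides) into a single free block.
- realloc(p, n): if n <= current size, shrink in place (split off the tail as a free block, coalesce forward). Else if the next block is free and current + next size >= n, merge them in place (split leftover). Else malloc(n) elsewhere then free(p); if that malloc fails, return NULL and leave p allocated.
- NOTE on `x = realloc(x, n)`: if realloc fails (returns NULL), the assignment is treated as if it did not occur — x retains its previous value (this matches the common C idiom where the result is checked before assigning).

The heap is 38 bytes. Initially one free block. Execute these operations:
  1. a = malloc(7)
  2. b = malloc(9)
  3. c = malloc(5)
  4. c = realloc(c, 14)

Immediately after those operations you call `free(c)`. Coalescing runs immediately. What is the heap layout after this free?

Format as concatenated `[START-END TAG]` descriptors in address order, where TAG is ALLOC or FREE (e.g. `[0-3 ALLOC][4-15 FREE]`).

Answer: [0-6 ALLOC][7-15 ALLOC][16-37 FREE]

Derivation:
Op 1: a = malloc(7) -> a = 0; heap: [0-6 ALLOC][7-37 FREE]
Op 2: b = malloc(9) -> b = 7; heap: [0-6 ALLOC][7-15 ALLOC][16-37 FREE]
Op 3: c = malloc(5) -> c = 16; heap: [0-6 ALLOC][7-15 ALLOC][16-20 ALLOC][21-37 FREE]
Op 4: c = realloc(c, 14) -> c = 16; heap: [0-6 ALLOC][7-15 ALLOC][16-29 ALLOC][30-37 FREE]
free(c): c = 16 -> block [16-29 ALLOC]; mark free, coalesce with adjacent free neighbors -> [0-6 ALLOC][7-15 ALLOC][16-37 FREE]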